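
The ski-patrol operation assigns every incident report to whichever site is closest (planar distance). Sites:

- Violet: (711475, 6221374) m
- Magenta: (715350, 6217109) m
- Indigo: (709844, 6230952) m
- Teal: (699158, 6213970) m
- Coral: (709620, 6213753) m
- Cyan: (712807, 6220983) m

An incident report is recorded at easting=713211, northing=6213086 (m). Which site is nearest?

Coral

Squared distances to each site:
Violet: 71704640.000; Magenta: 20759850.000; Indigo: 330530645.000; Teal: 198268265.000; Coral: 13340170.000; Cyan: 62525825.000.
Minimum at Coral.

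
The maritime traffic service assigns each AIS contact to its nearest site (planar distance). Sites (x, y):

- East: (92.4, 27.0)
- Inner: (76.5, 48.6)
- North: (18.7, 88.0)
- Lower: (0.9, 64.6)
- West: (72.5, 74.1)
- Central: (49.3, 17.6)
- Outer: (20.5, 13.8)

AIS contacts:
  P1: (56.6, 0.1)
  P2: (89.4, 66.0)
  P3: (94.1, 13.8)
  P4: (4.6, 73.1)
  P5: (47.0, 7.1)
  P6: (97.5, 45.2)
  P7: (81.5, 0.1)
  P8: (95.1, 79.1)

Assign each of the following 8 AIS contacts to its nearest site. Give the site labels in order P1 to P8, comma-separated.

Central, West, East, Lower, Central, East, East, West

P1 → Central (d²=359.54)
P2 → West (d²=351.22)
P3 → East (d²=177.13)
P4 → Lower (d²=85.94)
P5 → Central (d²=115.54)
P6 → East (d²=357.25)
P7 → East (d²=842.42)
P8 → West (d²=535.76)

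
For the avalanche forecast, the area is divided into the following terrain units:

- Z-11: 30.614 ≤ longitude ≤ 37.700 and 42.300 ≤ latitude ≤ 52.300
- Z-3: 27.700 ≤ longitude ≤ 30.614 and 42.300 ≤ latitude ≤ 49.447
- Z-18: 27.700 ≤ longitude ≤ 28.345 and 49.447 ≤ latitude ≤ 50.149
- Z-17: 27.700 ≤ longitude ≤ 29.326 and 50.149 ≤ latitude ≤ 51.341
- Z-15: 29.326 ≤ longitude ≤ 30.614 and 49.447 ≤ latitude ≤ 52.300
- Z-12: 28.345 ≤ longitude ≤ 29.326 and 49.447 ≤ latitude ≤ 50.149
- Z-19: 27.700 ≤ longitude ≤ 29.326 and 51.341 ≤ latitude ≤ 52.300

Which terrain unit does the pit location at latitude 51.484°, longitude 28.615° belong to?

Z-19

The point has longitude = 28.615 and latitude = 51.484.
Only Z-19 satisfies 27.700 ≤ longitude ≤ 29.326 and 51.341 ≤ latitude ≤ 52.300.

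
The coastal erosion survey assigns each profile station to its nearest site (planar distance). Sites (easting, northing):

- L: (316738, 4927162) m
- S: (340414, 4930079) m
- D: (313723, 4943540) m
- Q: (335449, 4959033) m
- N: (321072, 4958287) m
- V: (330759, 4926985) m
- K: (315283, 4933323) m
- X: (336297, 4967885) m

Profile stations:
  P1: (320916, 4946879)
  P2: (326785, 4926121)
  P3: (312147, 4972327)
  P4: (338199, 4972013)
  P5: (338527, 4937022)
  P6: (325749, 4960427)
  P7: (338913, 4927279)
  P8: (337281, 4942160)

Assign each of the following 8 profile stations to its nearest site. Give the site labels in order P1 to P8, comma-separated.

D, V, N, X, S, N, S, S

P1 → D (d²=62888170.00)
P2 → V (d²=16539172.00)
P3 → N (d²=276777225.00)
P4 → X (d²=20657988.00)
P5 → S (d²=51766018.00)
P6 → N (d²=26453929.00)
P7 → S (d²=10093001.00)
P8 → S (d²=155766250.00)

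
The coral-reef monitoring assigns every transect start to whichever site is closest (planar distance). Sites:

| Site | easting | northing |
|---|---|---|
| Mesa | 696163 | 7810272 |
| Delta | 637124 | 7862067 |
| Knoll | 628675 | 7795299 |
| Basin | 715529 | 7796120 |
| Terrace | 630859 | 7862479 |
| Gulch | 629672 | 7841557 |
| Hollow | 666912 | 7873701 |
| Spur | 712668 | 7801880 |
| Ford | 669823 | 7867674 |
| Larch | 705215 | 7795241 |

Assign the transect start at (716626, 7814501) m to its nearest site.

Spur

Squared distances to each site:
Mesa: 436618810.000; Delta: 8583092360.000; Knoll: 8104095205.000; Basin: 339064570.000; Terrace: 9657866773.000; Gulch: 8293025252.000; Hollow: 5976121796.000; Spur: 174955405.000; Ford: 5017888738.000; Larch: 501158521.000.
Minimum at Spur.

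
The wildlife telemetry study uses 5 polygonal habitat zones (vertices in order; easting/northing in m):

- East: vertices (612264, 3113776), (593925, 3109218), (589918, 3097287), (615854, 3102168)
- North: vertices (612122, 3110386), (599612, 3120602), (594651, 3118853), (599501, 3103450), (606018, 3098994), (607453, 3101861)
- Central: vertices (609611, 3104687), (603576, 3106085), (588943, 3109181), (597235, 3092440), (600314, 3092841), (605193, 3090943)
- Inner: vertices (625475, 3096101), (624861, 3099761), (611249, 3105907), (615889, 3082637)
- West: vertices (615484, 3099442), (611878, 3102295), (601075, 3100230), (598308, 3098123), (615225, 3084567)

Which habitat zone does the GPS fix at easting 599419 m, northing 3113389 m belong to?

Cast a ray rightward from (599419, 3113389). For each polygon, the edges (by vertex number in listed order) whose endpoints lie on opposite sides of northing = 3113389, where each meets that height, and whether that is right or left of the point:
East: 1–2 at easting≈610706.9 (right), 4–1 at easting≈612383.7 (right) → 2 crossings.
North: 1–2 at easting≈608444.7 (right), 3–4 at easting≈596371.5 (left) → 1 crossing.
Central: no edge straddles that height → 0 crossings.
Inner: no edge straddles that height → 0 crossings.
West: no edge straddles that height → 0 crossings.
Only North has an odd count, so the point is inside North.

North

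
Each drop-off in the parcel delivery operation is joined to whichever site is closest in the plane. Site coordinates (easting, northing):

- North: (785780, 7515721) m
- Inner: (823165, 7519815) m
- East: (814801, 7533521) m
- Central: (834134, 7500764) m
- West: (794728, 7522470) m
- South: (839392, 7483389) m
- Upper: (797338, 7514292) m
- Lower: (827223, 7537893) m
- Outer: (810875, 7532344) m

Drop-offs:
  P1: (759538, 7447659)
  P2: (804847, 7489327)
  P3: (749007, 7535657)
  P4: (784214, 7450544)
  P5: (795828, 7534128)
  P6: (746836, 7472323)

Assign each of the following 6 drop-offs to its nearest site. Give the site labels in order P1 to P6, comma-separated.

North, Upper, North, South, West, North

P1 → North (d²=5321078408.00)
P2 → Upper (d²=679636306.00)
P3 → North (d²=1749697625.00)
P4 → South (d²=4123405709.00)
P5 → West (d²=137118964.00)
P6 → North (d²=3400021540.00)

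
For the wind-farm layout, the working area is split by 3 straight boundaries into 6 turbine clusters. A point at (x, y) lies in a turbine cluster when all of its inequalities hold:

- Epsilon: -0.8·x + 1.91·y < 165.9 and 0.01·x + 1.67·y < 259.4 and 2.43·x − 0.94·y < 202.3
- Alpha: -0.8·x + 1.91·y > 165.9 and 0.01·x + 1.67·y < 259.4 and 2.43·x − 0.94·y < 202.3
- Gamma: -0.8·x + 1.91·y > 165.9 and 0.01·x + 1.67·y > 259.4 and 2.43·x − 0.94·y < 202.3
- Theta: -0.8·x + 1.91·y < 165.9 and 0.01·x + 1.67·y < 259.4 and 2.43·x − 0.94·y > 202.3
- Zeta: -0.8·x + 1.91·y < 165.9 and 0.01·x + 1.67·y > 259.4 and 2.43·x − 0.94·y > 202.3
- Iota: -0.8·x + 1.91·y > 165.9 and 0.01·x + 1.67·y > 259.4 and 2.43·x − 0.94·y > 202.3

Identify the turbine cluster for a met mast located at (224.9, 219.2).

Iota

-0.8·224.9 + 1.91·219.2 = 238.752, which is > 165.9
0.01·224.9 + 1.67·219.2 = 368.313, which is > 259.4
2.43·224.9 − 0.94·219.2 = 340.459, which is > 202.3
This sign pattern matches Iota.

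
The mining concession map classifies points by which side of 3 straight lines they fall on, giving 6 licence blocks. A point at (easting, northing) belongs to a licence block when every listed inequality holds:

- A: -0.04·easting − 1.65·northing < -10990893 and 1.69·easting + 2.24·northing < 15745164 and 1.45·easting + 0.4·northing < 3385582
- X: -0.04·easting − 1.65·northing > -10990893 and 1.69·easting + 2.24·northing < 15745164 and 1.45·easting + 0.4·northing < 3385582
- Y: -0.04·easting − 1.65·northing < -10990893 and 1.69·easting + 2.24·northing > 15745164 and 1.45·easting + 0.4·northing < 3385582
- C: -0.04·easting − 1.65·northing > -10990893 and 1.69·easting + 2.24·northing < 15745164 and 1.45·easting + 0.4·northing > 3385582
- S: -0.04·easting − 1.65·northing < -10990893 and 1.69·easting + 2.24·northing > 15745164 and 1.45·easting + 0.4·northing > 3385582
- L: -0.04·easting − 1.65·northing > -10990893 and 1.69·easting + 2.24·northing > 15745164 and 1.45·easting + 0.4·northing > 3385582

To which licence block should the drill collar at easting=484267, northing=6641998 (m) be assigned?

X

-0.04·484267 − 1.65·6641998 = -10978667.380, which is > -10990893
1.69·484267 + 2.24·6641998 = 15696486.750, which is < 15745164
1.45·484267 + 0.4·6641998 = 3358986.350, which is < 3385582
This sign pattern matches X.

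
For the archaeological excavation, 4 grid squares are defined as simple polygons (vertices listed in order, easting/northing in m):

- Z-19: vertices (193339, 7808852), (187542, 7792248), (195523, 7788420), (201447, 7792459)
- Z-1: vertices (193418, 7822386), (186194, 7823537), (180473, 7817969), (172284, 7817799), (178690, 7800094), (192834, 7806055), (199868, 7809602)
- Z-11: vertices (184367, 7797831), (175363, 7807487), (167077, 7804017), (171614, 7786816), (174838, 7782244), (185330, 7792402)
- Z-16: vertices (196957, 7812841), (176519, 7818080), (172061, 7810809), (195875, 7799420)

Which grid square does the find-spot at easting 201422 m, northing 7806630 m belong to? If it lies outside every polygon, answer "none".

Cast a ray rightward from (201422, 7806630). For each polygon, the edges (by vertex number in listed order) whose endpoints lie on opposite sides of northing = 7806630, where each meets that height, and whether that is right or left of the point:
Z-19: 1–2 at easting≈192563.2 (left), 4–1 at easting≈194438.0 (left) → 0 crossings.
Z-1: 4–5 at easting≈176325.2 (left), 6–7 at easting≈193974.3 (left) → 0 crossings.
Z-11: 1–2 at easting≈176162.1 (left), 2–3 at easting≈173316.6 (left) → 0 crossings.
Z-16: 3–4 at easting≈180799.1 (left), 4–1 at easting≈196456.3 (left) → 0 crossings.
All counts are even, so the point lies outside every listed polygon.

none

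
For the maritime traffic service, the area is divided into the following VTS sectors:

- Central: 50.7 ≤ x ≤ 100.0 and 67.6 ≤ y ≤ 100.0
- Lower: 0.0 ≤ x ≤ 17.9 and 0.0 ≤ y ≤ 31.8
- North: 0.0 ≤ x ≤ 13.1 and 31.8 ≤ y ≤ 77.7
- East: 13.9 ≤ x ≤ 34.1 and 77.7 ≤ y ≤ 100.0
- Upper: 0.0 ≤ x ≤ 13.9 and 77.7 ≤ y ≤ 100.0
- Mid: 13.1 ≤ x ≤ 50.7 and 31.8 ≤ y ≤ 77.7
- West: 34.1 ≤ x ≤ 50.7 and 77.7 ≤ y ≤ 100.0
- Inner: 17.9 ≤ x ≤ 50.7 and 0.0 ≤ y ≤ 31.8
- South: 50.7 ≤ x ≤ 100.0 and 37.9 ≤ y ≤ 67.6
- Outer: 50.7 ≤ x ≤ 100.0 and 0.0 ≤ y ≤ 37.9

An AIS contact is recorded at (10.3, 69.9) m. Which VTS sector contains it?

The point has x = 10.3 and y = 69.9.
Only North satisfies 0.0 ≤ x ≤ 13.1 and 31.8 ≤ y ≤ 77.7.

North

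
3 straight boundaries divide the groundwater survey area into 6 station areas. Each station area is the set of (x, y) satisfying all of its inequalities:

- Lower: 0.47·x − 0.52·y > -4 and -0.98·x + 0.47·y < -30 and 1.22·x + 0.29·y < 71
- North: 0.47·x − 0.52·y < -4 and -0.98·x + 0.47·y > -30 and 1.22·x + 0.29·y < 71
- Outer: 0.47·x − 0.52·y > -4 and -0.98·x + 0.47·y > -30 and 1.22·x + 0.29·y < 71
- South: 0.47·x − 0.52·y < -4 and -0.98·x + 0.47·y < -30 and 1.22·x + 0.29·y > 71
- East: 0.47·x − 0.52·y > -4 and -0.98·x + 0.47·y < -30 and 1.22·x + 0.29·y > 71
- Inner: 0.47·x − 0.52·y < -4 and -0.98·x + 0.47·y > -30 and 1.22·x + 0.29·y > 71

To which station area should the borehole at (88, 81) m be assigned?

0.47·88 − 0.52·81 = -0.760, which is > -4
-0.98·88 + 0.47·81 = -48.170, which is < -30
1.22·88 + 0.29·81 = 130.850, which is > 71
This sign pattern matches East.

East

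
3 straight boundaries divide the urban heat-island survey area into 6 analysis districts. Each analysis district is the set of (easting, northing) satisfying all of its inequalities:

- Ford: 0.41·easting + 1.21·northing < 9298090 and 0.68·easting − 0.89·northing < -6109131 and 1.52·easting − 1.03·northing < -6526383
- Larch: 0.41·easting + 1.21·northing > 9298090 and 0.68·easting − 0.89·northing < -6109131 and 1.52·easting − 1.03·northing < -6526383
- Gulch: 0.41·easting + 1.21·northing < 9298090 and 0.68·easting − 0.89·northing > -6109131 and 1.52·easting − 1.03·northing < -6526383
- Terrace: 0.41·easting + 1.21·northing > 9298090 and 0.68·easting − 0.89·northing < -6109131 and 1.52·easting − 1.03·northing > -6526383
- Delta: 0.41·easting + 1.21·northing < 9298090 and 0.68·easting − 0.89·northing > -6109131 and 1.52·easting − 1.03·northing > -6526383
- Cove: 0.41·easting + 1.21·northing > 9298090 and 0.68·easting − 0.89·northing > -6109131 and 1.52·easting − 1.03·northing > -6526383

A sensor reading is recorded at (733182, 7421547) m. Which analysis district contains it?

Gulch

0.41·733182 + 1.21·7421547 = 9280676.490, which is < 9298090
0.68·733182 − 0.89·7421547 = -6106613.070, which is > -6109131
1.52·733182 − 1.03·7421547 = -6529756.770, which is < -6526383
This sign pattern matches Gulch.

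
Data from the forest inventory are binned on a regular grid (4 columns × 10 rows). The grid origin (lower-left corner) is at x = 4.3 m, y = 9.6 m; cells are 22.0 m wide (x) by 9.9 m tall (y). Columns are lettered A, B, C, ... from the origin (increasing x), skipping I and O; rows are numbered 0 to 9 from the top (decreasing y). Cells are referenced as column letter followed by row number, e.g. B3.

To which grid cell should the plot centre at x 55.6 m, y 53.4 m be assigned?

Column index: ⌊(55.6 − 4.3) / 22.0⌋ = ⌊2.332⌋ = 2 → column C
Row offset from origin: ⌊(53.4 − 9.6) / 9.9⌋ = ⌊4.424⌋ = 4 → row 5 (counted from top)

C5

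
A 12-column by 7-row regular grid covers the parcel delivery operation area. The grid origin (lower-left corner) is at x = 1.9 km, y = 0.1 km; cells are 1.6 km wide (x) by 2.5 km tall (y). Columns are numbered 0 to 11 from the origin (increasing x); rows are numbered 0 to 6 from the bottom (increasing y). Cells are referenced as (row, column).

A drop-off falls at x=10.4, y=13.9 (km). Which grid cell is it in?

Column index: ⌊(10.4 − 1.9) / 1.6⌋ = ⌊5.312⌋ = 5
Row offset from origin: ⌊(13.9 − 0.1) / 2.5⌋ = ⌊5.520⌋ = 5 → row 5

(5, 5)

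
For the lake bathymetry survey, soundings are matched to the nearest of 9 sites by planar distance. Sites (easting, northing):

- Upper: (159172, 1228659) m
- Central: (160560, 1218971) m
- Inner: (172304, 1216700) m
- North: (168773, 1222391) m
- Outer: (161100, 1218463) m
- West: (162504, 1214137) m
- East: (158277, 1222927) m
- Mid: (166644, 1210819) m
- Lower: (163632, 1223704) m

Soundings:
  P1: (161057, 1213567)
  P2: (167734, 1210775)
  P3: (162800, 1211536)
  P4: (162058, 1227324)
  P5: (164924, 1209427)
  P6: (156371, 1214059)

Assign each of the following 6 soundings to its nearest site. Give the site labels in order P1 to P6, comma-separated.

West, Mid, West, Upper, Mid, West

P1 → West (d²=2418709.00)
P2 → Mid (d²=1190036.00)
P3 → West (d²=6852817.00)
P4 → Upper (d²=10111221.00)
P5 → Mid (d²=4896064.00)
P6 → West (d²=37619773.00)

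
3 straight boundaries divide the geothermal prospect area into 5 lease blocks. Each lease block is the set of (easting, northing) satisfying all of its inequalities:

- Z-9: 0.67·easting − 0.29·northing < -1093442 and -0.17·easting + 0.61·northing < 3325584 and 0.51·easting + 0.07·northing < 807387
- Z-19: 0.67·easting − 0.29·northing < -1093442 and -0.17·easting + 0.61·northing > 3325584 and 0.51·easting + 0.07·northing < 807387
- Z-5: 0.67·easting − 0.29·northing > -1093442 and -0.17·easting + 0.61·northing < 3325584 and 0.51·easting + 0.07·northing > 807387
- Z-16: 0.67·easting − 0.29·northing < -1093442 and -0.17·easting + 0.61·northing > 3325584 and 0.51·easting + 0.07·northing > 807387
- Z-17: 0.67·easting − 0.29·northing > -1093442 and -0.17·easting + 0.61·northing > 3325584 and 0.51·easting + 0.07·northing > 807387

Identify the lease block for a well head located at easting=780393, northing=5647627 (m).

0.67·780393 − 0.29·5647627 = -1114948.520, which is < -1093442
-0.17·780393 + 0.61·5647627 = 3312385.660, which is < 3325584
0.51·780393 + 0.07·5647627 = 793334.320, which is < 807387
This sign pattern matches Z-9.

Z-9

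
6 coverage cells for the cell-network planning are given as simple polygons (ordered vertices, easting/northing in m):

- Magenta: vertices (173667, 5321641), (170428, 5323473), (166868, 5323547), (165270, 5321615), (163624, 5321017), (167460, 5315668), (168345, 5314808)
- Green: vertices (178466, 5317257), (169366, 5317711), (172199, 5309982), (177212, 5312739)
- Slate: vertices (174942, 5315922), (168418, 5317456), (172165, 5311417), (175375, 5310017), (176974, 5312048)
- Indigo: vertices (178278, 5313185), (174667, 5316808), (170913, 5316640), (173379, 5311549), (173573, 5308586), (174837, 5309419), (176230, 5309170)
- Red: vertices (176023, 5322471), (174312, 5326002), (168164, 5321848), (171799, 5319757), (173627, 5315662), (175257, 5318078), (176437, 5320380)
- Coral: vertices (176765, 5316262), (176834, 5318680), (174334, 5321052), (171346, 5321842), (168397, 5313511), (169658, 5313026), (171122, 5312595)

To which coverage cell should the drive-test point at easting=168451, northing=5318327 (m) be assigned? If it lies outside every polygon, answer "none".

Magenta

Cast a ray rightward from (168451, 5318327). For each polygon, the edges (by vertex number in listed order) whose endpoints lie on opposite sides of northing = 5318327, where each meets that height, and whether that is right or left of the point:
Magenta: 5–6 at easting≈165553.1 (left), 7–1 at easting≈171085.8 (right) → 1 crossing.
Green: no edge straddles that height → 0 crossings.
Slate: no edge straddles that height → 0 crossings.
Indigo: no edge straddles that height → 0 crossings.
Red: 4–5 at easting≈172437.3 (right), 6–7 at easting≈175384.6 (right) → 2 crossings.
Coral: 1–2 at easting≈176823.9 (right), 4–5 at easting≈170101.8 (right) → 2 crossings.
Only Magenta has an odd count, so the point is inside Magenta.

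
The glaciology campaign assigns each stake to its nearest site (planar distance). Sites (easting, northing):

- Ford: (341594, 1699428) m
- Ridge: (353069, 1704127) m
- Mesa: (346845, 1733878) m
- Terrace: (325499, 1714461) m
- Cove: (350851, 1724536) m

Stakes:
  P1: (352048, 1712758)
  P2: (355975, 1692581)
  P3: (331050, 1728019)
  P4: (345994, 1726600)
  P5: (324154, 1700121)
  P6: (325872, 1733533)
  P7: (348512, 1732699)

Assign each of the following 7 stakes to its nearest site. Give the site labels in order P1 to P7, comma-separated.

Ridge, Ridge, Terrace, Cove, Terrace, Terrace, Mesa

P1 → Ridge (d²=75536602.00)
P2 → Ridge (d²=141754952.00)
P3 → Terrace (d²=214632965.00)
P4 → Cove (d²=27850545.00)
P5 → Terrace (d²=207444625.00)
P6 → Terrace (d²=363880313.00)
P7 → Mesa (d²=4168930.00)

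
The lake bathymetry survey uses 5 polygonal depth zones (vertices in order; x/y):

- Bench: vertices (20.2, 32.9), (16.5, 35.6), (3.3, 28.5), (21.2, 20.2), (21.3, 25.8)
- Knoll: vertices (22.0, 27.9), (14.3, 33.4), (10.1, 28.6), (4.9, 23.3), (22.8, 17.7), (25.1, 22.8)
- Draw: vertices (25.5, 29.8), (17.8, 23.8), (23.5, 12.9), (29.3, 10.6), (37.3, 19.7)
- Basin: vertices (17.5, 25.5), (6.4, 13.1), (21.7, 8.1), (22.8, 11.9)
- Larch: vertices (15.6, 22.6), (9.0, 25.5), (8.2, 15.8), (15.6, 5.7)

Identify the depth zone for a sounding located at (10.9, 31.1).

Bench

Cast a ray rightward from (10.9, 31.1). For each polygon, the edges (by vertex number in listed order) whose endpoints lie on opposite sides of y = 31.1, where each meets that height, and whether that is right or left of the point:
Bench: 2–3 at x≈8.13 (left), 5–1 at x≈20.48 (right) → 1 crossing.
Knoll: 1–2 at x≈17.52 (right), 2–3 at x≈12.29 (right) → 2 crossings.
Draw: no edge straddles that height → 0 crossings.
Basin: no edge straddles that height → 0 crossings.
Larch: no edge straddles that height → 0 crossings.
Only Bench has an odd count, so the point is inside Bench.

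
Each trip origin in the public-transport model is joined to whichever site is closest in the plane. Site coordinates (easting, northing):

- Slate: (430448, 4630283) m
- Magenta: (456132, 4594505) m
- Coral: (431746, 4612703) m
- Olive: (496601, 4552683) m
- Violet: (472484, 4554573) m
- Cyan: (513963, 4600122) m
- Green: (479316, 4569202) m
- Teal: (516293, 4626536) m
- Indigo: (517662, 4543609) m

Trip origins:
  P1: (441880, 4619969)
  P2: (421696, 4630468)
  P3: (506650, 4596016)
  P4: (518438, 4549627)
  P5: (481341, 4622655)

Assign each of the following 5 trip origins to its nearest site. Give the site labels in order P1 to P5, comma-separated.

Coral, Slate, Cyan, Indigo, Teal

P1 → Coral (d²=155492712.00)
P2 → Slate (d²=76631729.00)
P3 → Cyan (d²=70339205.00)
P4 → Indigo (d²=36818500.00)
P5 → Teal (d²=1236704465.00)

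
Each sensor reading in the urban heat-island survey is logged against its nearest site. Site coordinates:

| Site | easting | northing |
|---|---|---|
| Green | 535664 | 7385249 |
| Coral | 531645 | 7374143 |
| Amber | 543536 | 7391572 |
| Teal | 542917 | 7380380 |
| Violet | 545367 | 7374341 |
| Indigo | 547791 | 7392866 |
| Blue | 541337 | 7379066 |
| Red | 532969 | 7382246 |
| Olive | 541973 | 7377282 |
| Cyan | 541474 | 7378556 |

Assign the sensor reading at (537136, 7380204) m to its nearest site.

Squared distances to each site:
Green: 27618809.000; Coral: 66886802.000; Amber: 170191424.000; Teal: 33450937.000; Violet: 102124130.000; Indigo: 273855269.000; Blue: 18943445.000; Red: 21533653.000; Olive: 31934653.000; Cyan: 21534148.000.
Minimum at Blue.

Blue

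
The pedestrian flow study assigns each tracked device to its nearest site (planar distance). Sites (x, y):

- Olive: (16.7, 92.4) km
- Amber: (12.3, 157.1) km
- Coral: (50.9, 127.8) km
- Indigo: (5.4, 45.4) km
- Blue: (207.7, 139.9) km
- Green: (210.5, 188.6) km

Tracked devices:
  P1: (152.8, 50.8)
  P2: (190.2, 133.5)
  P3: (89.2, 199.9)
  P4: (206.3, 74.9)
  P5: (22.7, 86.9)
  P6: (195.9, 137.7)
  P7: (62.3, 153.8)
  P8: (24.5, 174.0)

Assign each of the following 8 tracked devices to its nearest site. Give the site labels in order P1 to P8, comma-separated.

P1 → Blue (d²=10952.82)
P2 → Blue (d²=347.21)
P3 → Coral (d²=6665.30)
P4 → Blue (d²=4226.96)
P5 → Olive (d²=66.25)
P6 → Blue (d²=144.08)
P7 → Coral (d²=805.96)
P8 → Amber (d²=434.45)

Blue, Blue, Coral, Blue, Olive, Blue, Coral, Amber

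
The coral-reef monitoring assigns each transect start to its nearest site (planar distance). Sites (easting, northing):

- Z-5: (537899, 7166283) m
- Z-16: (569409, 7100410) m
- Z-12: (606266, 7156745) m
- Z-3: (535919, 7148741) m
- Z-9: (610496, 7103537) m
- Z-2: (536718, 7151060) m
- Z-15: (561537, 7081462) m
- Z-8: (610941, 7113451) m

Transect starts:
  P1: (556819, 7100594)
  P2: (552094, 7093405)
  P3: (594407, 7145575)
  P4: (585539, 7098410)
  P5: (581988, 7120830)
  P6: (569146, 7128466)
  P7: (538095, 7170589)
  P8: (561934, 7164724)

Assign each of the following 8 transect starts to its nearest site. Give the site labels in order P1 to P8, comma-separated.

Z-16, Z-15, Z-12, Z-16, Z-16, Z-16, Z-5, Z-5

P1 → Z-16 (d²=158541956.00)
P2 → Z-15 (d²=231805498.00)
P3 → Z-12 (d²=265404781.00)
P4 → Z-16 (d²=264176900.00)
P5 → Z-16 (d²=575207641.00)
P6 → Z-16 (d²=787208305.00)
P7 → Z-5 (d²=18580052.00)
P8 → Z-5 (d²=580111706.00)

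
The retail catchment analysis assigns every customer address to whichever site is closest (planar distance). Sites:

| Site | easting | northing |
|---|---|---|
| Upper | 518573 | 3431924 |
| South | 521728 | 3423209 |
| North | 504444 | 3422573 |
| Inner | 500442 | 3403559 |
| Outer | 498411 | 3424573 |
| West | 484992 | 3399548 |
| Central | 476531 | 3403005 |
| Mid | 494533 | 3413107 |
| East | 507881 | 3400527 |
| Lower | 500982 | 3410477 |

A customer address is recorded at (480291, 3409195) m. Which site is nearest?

Squared distances to each site:
Upper: 1982118965.000; South: 1913417165.000; North: 762338293.000; Inner: 437827297.000; Outer: 564817284.000; West: 115164010.000; Central: 52453700.000; Mid: 218138308.000; East: 836342324.000; Lower: 429761005.000.
Minimum at Central.

Central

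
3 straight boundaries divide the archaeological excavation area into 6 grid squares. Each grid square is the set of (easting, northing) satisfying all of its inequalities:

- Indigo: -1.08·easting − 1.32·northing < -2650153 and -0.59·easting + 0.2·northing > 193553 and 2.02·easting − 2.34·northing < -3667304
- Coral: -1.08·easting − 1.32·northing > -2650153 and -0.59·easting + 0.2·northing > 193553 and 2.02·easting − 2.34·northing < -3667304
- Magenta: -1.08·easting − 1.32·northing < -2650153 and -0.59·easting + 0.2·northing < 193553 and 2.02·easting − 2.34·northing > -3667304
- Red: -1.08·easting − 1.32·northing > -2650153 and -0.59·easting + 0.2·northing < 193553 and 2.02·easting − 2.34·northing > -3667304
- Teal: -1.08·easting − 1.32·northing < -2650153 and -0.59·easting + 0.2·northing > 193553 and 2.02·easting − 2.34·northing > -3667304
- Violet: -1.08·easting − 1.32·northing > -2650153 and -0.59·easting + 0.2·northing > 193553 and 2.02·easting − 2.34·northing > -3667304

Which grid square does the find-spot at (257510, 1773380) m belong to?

Violet

-1.08·257510 − 1.32·1773380 = -2618972.400, which is > -2650153
-0.59·257510 + 0.2·1773380 = 202745.100, which is > 193553
2.02·257510 − 2.34·1773380 = -3629539.000, which is > -3667304
This sign pattern matches Violet.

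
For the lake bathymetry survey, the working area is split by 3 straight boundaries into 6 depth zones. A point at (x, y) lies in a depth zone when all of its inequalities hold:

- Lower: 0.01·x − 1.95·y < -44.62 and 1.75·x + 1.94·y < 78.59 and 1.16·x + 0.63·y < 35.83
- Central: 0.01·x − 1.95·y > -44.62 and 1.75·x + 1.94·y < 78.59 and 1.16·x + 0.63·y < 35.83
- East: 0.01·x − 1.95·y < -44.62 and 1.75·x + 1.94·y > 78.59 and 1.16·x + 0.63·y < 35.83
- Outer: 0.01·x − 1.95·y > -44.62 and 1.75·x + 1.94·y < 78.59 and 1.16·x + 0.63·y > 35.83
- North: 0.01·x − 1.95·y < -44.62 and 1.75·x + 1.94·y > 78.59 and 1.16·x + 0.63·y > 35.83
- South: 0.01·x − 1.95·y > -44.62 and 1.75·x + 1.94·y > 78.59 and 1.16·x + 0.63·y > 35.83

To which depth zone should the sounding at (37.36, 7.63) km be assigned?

South

0.01·37.36 − 1.95·7.63 = -14.505, which is > -44.62
1.75·37.36 + 1.94·7.63 = 80.182, which is > 78.59
1.16·37.36 + 0.63·7.63 = 48.144, which is > 35.83
This sign pattern matches South.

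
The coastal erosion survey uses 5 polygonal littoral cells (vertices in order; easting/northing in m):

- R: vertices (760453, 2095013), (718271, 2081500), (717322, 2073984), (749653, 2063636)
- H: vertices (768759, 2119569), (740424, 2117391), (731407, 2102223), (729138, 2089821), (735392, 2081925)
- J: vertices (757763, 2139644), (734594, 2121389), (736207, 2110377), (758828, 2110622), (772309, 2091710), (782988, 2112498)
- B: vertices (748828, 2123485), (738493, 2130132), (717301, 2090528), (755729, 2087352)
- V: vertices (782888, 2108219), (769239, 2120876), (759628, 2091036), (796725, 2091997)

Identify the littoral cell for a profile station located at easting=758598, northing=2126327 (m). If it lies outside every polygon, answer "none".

Cast a ray rightward from (758598, 2126327). For each polygon, the edges (by vertex number in listed order) whose endpoints lie on opposite sides of northing = 2126327, where each meets that height, and whether that is right or left of the point:
R: no edge straddles that height → 0 crossings.
H: no edge straddles that height → 0 crossings.
J: 1–2 at easting≈740861.2 (left), 6–1 at easting≈770137.6 (right) → 1 crossing.
B: 1–2 at easting≈744409.2 (left), 2–3 at easting≈736457.0 (left) → 0 crossings.
V: no edge straddles that height → 0 crossings.
Only J has an odd count, so the point is inside J.

J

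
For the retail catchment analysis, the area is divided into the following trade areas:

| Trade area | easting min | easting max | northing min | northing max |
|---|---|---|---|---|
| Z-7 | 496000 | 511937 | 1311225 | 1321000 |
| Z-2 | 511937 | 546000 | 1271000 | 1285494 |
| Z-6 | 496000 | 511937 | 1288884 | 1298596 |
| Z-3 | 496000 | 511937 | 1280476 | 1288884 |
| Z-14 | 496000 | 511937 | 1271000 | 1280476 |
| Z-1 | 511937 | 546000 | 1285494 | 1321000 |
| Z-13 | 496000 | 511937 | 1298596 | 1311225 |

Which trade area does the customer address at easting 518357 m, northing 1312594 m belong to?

The point has easting = 518357 and northing = 1312594.
Only Z-1 satisfies 511937 ≤ easting ≤ 546000 and 1285494 ≤ northing ≤ 1321000.

Z-1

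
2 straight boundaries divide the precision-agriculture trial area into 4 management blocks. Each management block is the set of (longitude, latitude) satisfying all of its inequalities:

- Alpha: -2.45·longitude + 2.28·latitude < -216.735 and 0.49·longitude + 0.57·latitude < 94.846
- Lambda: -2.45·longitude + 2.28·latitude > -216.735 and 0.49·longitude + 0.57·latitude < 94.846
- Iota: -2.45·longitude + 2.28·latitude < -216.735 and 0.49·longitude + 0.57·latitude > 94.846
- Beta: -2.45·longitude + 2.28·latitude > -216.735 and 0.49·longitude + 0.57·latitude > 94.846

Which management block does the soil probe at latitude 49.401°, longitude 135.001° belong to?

Alpha

-2.45·135.001 + 2.28·49.401 = -218.118, which is < -216.735
0.49·135.001 + 0.57·49.401 = 94.309, which is < 94.846
This sign pattern matches Alpha.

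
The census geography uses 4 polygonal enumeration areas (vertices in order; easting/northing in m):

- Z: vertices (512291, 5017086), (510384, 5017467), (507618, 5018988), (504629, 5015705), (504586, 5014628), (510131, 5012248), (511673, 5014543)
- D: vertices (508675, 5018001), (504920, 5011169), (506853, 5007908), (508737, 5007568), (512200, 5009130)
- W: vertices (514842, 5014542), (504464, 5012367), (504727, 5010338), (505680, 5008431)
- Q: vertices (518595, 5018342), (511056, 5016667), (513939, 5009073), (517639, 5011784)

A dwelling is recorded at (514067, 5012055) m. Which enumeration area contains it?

Q

Cast a ray rightward from (514067, 5012055). For each polygon, the edges (by vertex number in listed order) whose endpoints lie on opposite sides of northing = 5012055, where each meets that height, and whether that is right or left of the point:
Z: no edge straddles that height → 0 crossings.
D: 1–2 at easting≈505407.0 (left), 5–1 at easting≈511037.7 (left) → 0 crossings.
W: 2–3 at easting≈504504.4 (left), 4–1 at easting≈511113.3 (left) → 0 crossings.
Q: 2–3 at easting≈512806.9 (left), 4–1 at easting≈517678.5 (right) → 1 crossing.
Only Q has an odd count, so the point is inside Q.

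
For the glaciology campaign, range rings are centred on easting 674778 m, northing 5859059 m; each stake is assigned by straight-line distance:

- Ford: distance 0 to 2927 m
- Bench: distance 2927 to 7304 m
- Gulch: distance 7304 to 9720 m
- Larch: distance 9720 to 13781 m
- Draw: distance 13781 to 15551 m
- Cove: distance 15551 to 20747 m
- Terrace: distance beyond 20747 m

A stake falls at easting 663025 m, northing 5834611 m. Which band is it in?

Terrace

Distance = √((663025−674778)² + (5834611−5859059)²) = √(138133009.000 + 597704704.000) = 27126.329 m.
20747 ≤ 27126.329 < ∞ → Terrace.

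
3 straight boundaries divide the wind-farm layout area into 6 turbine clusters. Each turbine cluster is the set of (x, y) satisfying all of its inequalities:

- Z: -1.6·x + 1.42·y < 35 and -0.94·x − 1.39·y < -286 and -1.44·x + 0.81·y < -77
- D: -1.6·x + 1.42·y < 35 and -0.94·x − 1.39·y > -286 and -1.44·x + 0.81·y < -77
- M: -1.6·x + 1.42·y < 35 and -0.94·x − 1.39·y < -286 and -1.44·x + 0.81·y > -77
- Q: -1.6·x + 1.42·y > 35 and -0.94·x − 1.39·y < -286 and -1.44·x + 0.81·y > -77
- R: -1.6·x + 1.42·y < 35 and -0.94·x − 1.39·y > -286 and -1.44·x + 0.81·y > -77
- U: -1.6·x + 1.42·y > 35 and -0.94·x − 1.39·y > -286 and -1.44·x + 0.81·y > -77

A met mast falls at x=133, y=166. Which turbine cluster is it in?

M

-1.6·133 + 1.42·166 = 22.920, which is < 35
-0.94·133 − 1.39·166 = -355.760, which is < -286
-1.44·133 + 0.81·166 = -57.060, which is > -77
This sign pattern matches M.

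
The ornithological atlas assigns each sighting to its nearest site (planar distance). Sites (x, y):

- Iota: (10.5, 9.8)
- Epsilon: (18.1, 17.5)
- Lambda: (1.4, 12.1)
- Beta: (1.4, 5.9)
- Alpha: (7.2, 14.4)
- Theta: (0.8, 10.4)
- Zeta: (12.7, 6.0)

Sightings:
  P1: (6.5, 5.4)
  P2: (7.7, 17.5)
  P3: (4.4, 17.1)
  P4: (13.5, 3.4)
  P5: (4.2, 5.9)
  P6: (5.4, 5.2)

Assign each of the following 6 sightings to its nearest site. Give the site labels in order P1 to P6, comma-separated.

Beta, Alpha, Alpha, Zeta, Beta, Beta

P1 → Beta (d²=26.26)
P2 → Alpha (d²=9.86)
P3 → Alpha (d²=15.13)
P4 → Zeta (d²=7.40)
P5 → Beta (d²=7.84)
P6 → Beta (d²=16.49)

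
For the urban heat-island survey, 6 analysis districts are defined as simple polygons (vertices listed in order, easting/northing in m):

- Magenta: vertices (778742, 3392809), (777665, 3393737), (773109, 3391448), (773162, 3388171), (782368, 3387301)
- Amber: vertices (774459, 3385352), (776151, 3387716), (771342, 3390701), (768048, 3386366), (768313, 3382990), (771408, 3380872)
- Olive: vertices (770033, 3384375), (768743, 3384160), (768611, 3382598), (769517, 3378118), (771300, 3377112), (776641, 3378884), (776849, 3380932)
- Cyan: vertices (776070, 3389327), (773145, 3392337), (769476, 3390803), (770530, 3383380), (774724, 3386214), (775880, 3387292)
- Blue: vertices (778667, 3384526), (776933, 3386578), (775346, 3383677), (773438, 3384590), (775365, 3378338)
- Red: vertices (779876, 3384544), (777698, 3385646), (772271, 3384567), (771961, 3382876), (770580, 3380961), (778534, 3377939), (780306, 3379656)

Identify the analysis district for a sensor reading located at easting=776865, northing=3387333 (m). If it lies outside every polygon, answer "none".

none

Cast a ray rightward from (776865, 3387333). For each polygon, the edges (by vertex number in listed order) whose endpoints lie on opposite sides of northing = 3387333, where each meets that height, and whether that is right or left of the point:
Magenta: 4–5 at easting≈782029.4 (right), 5–1 at easting≈782346.9 (right) → 2 crossings.
Amber: 1–2 at easting≈775876.9 (left), 3–4 at easting≈768782.8 (left) → 0 crossings.
Olive: no edge straddles that height → 0 crossings.
Cyan: 3–4 at easting≈769968.7 (left), 6–1 at easting≈775883.8 (left) → 0 crossings.
Blue: no edge straddles that height → 0 crossings.
Red: no edge straddles that height → 0 crossings.
All counts are even, so the point lies outside every listed polygon.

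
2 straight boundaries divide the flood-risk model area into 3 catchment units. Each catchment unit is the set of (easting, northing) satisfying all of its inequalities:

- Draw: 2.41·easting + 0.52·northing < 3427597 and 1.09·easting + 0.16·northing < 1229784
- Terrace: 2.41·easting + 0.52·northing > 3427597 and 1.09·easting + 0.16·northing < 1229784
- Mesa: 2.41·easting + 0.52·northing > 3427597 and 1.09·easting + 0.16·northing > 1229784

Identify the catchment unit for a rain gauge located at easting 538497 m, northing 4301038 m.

Mesa

2.41·538497 + 0.52·4301038 = 3534317.530, which is > 3427597
1.09·538497 + 0.16·4301038 = 1275127.810, which is > 1229784
This sign pattern matches Mesa.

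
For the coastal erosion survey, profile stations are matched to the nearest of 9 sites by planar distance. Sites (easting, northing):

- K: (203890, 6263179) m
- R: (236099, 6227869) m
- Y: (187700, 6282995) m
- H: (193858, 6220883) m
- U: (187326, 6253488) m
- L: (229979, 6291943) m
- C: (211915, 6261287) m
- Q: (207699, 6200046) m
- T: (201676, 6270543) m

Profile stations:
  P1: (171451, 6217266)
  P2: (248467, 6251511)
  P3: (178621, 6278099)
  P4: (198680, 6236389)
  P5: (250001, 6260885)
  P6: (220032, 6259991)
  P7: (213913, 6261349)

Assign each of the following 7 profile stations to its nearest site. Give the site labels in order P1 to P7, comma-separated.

P1 → H (d²=515156338.00)
P2 → R (d²=711911588.00)
P3 → Y (d²=106399057.00)
P4 → H (d²=263687720.00)
P5 → R (d²=1283321860.00)
P6 → C (d²=67565305.00)
P7 → C (d²=3995848.00)

H, R, Y, H, R, C, C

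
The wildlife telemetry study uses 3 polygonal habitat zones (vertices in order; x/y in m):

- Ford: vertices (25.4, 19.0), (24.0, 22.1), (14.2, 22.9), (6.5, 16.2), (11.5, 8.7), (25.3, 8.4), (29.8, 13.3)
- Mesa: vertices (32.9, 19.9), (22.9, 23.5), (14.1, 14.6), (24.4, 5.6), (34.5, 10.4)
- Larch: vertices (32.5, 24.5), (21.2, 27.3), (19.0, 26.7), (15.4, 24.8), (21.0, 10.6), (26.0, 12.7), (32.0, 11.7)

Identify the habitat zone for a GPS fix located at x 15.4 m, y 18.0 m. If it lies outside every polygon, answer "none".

Cast a ray rightward from (15.4, 18.0). For each polygon, the edges (by vertex number in listed order) whose endpoints lie on opposite sides of y = 18.0, where each meets that height, and whether that is right or left of the point:
Ford: 3–4 at x≈8.57 (left), 7–1 at x≈26.17 (right) → 1 crossing.
Mesa: 2–3 at x≈17.46 (right), 5–1 at x≈33.22 (right) → 2 crossings.
Larch: 4–5 at x≈18.08 (right), 7–1 at x≈32.25 (right) → 2 crossings.
Only Ford has an odd count, so the point is inside Ford.

Ford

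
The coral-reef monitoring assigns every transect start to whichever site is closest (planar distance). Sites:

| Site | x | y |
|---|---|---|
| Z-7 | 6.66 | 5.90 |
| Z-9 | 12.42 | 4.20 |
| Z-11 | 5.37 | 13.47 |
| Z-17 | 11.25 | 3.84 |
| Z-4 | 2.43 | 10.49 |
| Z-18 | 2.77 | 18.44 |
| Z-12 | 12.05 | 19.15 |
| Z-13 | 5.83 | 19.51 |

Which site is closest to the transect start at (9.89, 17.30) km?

Squared distances to each site:
Z-7: 140.393; Z-9: 178.011; Z-11: 35.099; Z-17: 183.021; Z-4: 102.028; Z-18: 51.994; Z-12: 8.088; Z-13: 21.368.
Minimum at Z-12.

Z-12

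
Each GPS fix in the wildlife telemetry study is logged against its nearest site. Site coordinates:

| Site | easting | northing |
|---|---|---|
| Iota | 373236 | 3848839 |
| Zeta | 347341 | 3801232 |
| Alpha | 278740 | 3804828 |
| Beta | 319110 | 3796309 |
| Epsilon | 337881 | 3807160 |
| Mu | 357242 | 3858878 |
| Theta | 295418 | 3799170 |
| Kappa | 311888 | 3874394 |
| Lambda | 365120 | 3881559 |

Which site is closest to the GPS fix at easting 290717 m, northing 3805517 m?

Theta

Squared distances to each site:
Iota: 8686181045.000; Zeta: 3224638601.000; Alpha: 143923250.000; Beta: 890949713.000; Epsilon: 2227142345.000; Mu: 7272971946.000; Theta: 62383810.000; Kappa: 5192252370.000; Lambda: 11318192173.000.
Minimum at Theta.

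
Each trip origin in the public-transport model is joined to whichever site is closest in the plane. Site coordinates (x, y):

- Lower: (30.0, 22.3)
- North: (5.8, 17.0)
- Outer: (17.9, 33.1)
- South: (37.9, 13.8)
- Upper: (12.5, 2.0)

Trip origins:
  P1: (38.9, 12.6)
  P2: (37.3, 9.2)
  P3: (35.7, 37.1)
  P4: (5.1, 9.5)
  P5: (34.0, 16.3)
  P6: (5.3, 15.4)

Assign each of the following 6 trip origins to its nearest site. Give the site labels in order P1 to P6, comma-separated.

South, South, Lower, North, South, North

P1 → South (d²=2.44)
P2 → South (d²=21.52)
P3 → Lower (d²=251.53)
P4 → North (d²=56.74)
P5 → South (d²=21.46)
P6 → North (d²=2.81)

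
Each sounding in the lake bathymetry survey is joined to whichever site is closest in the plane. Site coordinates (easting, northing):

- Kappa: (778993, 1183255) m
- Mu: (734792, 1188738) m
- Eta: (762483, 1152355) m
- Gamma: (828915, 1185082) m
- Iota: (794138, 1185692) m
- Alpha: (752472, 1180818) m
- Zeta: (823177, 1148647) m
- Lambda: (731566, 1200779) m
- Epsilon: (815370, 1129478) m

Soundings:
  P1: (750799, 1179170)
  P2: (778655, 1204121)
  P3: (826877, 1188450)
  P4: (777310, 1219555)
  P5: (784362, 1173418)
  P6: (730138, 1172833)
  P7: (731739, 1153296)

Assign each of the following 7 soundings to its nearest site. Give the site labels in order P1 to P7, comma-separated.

P1 → Alpha (d²=5514833.00)
P2 → Kappa (d²=435504200.00)
P3 → Gamma (d²=15496868.00)
P4 → Kappa (d²=1320522489.00)
P5 → Kappa (d²=125592730.00)
P6 → Mu (d²=274628741.00)
P7 → Eta (d²=946079017.00)

Alpha, Kappa, Gamma, Kappa, Kappa, Mu, Eta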